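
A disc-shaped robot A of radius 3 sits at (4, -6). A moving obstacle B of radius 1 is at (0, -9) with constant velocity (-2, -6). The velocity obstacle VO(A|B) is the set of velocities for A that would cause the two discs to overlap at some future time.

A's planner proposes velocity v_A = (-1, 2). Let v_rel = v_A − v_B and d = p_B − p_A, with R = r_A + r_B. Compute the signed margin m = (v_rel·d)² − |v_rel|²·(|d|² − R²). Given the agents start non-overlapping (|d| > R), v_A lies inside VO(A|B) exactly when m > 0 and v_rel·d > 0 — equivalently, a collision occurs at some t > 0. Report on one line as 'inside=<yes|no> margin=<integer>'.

d = (-4, -3),  |d|² = 25;  R = 3+1 = 4,  c = 25−4² = 9
v_rel = (1, 8),  |v_rel|² = 65;  v_rel·d = (1)·(-4) + (8)·(-3) = -28
65·t² + 56·t + 9 = 0  ⇒  m = (-28)² − 65·9 = 199
m = 199 > 0,  v_rel·d = -28 < 0  ⇒  outside

inside=no margin=199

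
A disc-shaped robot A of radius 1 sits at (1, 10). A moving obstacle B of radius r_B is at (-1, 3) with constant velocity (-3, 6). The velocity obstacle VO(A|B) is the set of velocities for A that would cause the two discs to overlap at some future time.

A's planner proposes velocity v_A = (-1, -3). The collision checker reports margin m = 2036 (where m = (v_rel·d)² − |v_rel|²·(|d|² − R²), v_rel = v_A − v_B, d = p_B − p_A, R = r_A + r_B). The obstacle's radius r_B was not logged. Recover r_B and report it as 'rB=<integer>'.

m = 2036
d = (-2, -7);  v_rel = (2, -9),  |v_rel|² = 85
v_rel×d = (2)·(-7) − (-9)·(-2) = -32
since m = R²·85 − (-32)²:  R² = (1024 + 2036) / 85 = 36
R = √36 = 6  ⇒  r_B = 6 − 1 = 5

rB=5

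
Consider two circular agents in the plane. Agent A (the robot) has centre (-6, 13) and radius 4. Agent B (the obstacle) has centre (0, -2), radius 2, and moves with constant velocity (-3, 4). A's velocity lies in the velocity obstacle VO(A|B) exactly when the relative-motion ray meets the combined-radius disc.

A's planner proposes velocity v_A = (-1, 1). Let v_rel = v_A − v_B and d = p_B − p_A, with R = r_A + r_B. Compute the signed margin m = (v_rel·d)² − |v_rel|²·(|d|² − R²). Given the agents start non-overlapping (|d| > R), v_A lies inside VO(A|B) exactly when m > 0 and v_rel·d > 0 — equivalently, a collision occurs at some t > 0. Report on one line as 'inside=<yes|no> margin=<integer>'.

d = (6, -15),  |d|² = 261;  R = 4+2 = 6,  c = 261−6² = 225
v_rel = (2, -3),  |v_rel|² = 13;  v_rel·d = (2)·(6) + (-3)·(-15) = 57
13·t² − 114·t + 225 = 0  ⇒  m = 57² − 13·225 = 324
m = 324 > 0,  v_rel·d = 57 > 0  ⇒  inside

inside=yes margin=324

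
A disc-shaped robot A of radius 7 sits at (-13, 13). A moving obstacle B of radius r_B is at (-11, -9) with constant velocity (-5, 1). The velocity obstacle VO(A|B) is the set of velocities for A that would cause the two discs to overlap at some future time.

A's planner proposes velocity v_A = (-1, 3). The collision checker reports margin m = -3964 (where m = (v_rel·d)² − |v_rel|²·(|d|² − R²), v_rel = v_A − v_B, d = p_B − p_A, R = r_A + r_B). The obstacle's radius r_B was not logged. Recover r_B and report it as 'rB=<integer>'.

m = -3964
d = (2, -22);  v_rel = (4, 2),  |v_rel|² = 20
v_rel×d = (4)·(-22) − (2)·(2) = -92
since m = R²·20 − (-92)²:  R² = (8464 + -3964) / 20 = 225
R = √225 = 15  ⇒  r_B = 15 − 7 = 8

rB=8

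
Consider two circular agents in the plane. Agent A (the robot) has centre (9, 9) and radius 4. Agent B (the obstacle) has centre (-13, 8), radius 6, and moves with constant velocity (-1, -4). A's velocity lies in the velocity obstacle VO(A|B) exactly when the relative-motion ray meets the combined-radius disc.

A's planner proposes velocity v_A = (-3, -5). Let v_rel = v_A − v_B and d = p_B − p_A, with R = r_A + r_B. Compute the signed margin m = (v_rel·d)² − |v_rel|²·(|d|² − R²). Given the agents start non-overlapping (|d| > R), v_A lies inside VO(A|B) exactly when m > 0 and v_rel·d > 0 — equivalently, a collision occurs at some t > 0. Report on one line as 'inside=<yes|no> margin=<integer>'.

d = (-22, -1),  |d|² = 485;  R = 4+6 = 10,  c = 485−10² = 385
v_rel = (-2, -1),  |v_rel|² = 5;  v_rel·d = (-2)·(-22) + (-1)·(-1) = 45
5·t² − 90·t + 385 = 0  ⇒  m = 45² − 5·385 = 100
m = 100 > 0,  v_rel·d = 45 > 0  ⇒  inside

inside=yes margin=100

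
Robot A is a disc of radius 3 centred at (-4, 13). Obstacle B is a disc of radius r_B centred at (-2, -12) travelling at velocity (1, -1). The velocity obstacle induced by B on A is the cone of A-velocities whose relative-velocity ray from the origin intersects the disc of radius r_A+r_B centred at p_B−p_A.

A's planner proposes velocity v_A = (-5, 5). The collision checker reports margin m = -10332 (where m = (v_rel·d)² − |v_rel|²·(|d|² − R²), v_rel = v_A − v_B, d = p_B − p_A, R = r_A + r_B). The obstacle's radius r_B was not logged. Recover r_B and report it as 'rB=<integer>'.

m = -10332
d = (2, -25);  v_rel = (-6, 6),  |v_rel|² = 72
v_rel×d = (-6)·(-25) − (6)·(2) = 138
since m = R²·72 − 138²:  R² = (19044 + -10332) / 72 = 121
R = √121 = 11  ⇒  r_B = 11 − 3 = 8

rB=8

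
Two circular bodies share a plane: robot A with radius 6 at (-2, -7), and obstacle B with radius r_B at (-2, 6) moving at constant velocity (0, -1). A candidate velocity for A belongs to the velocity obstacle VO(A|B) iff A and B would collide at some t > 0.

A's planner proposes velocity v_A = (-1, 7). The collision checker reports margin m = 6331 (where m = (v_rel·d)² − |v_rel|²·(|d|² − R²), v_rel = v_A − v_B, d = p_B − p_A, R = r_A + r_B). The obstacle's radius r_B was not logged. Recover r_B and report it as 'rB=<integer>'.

m = 6331
d = (0, 13);  v_rel = (-1, 8),  |v_rel|² = 65
v_rel×d = (-1)·(13) − (8)·(0) = -13
since m = R²·65 − (-13)²:  R² = (169 + 6331) / 65 = 100
R = √100 = 10  ⇒  r_B = 10 − 6 = 4

rB=4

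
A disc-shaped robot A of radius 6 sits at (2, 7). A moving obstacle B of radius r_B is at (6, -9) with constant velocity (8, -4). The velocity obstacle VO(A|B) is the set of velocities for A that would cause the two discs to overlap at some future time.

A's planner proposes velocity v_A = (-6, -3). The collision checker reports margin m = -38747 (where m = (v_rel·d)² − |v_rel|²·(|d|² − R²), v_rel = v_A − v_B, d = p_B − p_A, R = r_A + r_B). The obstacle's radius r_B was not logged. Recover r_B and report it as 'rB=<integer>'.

m = -38747
d = (4, -16);  v_rel = (-14, 1),  |v_rel|² = 197
v_rel×d = (-14)·(-16) − (1)·(4) = 220
since m = R²·197 − 220²:  R² = (48400 + -38747) / 197 = 49
R = √49 = 7  ⇒  r_B = 7 − 6 = 1

rB=1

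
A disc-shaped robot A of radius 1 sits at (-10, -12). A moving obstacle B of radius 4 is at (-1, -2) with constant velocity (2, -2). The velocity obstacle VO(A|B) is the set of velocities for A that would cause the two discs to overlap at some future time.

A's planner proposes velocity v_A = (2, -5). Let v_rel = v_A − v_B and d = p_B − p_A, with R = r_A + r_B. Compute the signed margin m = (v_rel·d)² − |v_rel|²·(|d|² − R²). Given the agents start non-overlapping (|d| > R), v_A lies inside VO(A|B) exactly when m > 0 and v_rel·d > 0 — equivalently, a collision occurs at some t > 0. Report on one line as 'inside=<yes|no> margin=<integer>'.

d = (9, 10),  |d|² = 181;  R = 1+4 = 5,  c = 181−5² = 156
v_rel = (0, -3),  |v_rel|² = 9;  v_rel·d = (0)·(9) + (-3)·(10) = -30
9·t² + 60·t + 156 = 0  ⇒  m = (-30)² − 9·156 = -504
m = -504 < 0,  v_rel·d = -30 < 0  ⇒  outside

inside=no margin=-504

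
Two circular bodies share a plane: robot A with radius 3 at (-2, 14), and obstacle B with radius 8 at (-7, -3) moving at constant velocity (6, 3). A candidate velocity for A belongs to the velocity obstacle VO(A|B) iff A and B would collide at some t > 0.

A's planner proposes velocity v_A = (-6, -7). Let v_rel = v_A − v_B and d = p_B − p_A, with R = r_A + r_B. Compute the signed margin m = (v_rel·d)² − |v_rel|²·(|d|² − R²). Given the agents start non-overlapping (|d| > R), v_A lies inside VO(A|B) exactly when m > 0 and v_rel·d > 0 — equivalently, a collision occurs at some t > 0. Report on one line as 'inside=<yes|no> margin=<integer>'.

d = (-5, -17),  |d|² = 314;  R = 3+8 = 11,  c = 314−11² = 193
v_rel = (-12, -10),  |v_rel|² = 244;  v_rel·d = (-12)·(-5) + (-10)·(-17) = 230
244·t² − 460·t + 193 = 0  ⇒  m = 230² − 244·193 = 5808
m = 5808 > 0,  v_rel·d = 230 > 0  ⇒  inside

inside=yes margin=5808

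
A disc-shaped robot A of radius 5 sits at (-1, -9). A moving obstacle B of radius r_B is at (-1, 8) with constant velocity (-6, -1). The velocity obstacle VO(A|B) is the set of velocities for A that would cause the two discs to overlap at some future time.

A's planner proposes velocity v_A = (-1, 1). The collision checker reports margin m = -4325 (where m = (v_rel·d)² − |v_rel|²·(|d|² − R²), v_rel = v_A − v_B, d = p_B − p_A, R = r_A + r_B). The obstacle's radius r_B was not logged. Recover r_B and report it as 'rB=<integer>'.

m = -4325
d = (0, 17);  v_rel = (5, 2),  |v_rel|² = 29
v_rel×d = (5)·(17) − (2)·(0) = 85
since m = R²·29 − 85²:  R² = (7225 + -4325) / 29 = 100
R = √100 = 10  ⇒  r_B = 10 − 5 = 5

rB=5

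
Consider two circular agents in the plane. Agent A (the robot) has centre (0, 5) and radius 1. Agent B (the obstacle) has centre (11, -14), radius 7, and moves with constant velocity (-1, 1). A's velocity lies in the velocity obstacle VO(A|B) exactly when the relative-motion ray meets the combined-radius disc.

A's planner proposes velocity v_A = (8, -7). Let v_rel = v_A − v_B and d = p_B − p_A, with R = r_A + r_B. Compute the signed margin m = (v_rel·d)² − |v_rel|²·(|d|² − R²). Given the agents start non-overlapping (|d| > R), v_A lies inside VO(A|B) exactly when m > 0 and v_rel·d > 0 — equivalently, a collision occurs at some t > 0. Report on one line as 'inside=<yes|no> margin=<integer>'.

d = (11, -19),  |d|² = 482;  R = 1+7 = 8,  c = 482−8² = 418
v_rel = (9, -8),  |v_rel|² = 145;  v_rel·d = (9)·(11) + (-8)·(-19) = 251
145·t² − 502·t + 418 = 0  ⇒  m = 251² − 145·418 = 2391
m = 2391 > 0,  v_rel·d = 251 > 0  ⇒  inside

inside=yes margin=2391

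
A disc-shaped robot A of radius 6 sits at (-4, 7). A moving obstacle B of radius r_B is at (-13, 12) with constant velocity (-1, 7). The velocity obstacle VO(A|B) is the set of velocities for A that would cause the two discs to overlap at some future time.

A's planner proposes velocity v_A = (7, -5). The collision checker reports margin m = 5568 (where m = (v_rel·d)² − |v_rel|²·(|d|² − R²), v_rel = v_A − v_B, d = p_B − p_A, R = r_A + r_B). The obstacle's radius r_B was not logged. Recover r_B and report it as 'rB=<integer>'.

m = 5568
d = (-9, 5);  v_rel = (8, -12),  |v_rel|² = 208
v_rel×d = (8)·(5) − (-12)·(-9) = -68
since m = R²·208 − (-68)²:  R² = (4624 + 5568) / 208 = 49
R = √49 = 7  ⇒  r_B = 7 − 6 = 1

rB=1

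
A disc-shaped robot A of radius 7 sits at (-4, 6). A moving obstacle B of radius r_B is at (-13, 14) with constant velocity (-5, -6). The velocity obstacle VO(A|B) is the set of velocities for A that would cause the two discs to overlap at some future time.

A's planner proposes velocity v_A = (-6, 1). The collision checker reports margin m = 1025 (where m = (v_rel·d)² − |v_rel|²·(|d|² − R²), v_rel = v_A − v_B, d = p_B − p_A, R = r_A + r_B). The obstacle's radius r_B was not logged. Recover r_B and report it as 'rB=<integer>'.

m = 1025
d = (-9, 8);  v_rel = (-1, 7),  |v_rel|² = 50
v_rel×d = (-1)·(8) − (7)·(-9) = 55
since m = R²·50 − 55²:  R² = (3025 + 1025) / 50 = 81
R = √81 = 9  ⇒  r_B = 9 − 7 = 2

rB=2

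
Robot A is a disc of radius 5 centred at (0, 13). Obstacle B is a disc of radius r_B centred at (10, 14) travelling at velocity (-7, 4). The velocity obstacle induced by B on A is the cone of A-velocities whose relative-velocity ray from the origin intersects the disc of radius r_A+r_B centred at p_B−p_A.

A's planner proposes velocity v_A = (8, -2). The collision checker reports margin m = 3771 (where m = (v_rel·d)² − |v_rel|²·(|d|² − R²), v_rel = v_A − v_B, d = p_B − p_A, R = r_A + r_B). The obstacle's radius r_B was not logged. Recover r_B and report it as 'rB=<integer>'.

m = 3771
d = (10, 1);  v_rel = (15, -6),  |v_rel|² = 261
v_rel×d = (15)·(1) − (-6)·(10) = 75
since m = R²·261 − 75²:  R² = (5625 + 3771) / 261 = 36
R = √36 = 6  ⇒  r_B = 6 − 5 = 1

rB=1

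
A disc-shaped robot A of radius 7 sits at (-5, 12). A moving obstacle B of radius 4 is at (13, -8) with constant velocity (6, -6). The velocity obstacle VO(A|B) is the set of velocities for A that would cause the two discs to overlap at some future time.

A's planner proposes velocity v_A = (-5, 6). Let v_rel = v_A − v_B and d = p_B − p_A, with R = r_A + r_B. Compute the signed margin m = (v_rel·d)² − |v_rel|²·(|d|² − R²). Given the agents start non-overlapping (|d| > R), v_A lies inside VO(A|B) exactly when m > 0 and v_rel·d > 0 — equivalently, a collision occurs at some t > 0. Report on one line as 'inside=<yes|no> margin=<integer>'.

d = (18, -20),  |d|² = 724;  R = 7+4 = 11,  c = 724−11² = 603
v_rel = (-11, 12),  |v_rel|² = 265;  v_rel·d = (-11)·(18) + (12)·(-20) = -438
265·t² + 876·t + 603 = 0  ⇒  m = (-438)² − 265·603 = 32049
m = 32049 > 0,  v_rel·d = -438 < 0  ⇒  outside

inside=no margin=32049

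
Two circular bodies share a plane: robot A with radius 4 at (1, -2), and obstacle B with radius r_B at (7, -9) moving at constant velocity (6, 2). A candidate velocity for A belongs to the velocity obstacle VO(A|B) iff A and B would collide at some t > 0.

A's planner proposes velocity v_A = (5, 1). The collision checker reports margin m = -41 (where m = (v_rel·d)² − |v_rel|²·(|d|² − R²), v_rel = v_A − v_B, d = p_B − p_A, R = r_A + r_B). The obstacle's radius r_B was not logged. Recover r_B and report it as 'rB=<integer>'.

m = -41
d = (6, -7);  v_rel = (-1, -1),  |v_rel|² = 2
v_rel×d = (-1)·(-7) − (-1)·(6) = 13
since m = R²·2 − 13²:  R² = (169 + -41) / 2 = 64
R = √64 = 8  ⇒  r_B = 8 − 4 = 4

rB=4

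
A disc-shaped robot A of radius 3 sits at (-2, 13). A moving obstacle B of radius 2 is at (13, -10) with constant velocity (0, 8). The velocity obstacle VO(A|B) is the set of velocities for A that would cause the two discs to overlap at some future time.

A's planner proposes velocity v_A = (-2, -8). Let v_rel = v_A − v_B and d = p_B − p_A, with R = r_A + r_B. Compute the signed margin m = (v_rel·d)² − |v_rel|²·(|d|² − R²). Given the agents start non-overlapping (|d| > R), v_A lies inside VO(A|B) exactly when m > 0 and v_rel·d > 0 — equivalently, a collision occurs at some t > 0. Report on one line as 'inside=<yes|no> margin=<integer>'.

d = (15, -23),  |d|² = 754;  R = 3+2 = 5,  c = 754−5² = 729
v_rel = (-2, -16),  |v_rel|² = 260;  v_rel·d = (-2)·(15) + (-16)·(-23) = 338
260·t² − 676·t + 729 = 0  ⇒  m = 338² − 260·729 = -75296
m = -75296 < 0,  v_rel·d = 338 > 0  ⇒  outside

inside=no margin=-75296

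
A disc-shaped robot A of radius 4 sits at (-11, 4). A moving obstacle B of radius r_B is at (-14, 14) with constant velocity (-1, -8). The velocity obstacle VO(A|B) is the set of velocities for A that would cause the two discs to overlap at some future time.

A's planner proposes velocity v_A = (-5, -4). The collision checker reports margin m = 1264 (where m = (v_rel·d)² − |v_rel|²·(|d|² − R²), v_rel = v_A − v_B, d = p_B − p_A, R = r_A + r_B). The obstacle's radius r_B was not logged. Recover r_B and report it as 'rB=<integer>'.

m = 1264
d = (-3, 10);  v_rel = (-4, 4),  |v_rel|² = 32
v_rel×d = (-4)·(10) − (4)·(-3) = -28
since m = R²·32 − (-28)²:  R² = (784 + 1264) / 32 = 64
R = √64 = 8  ⇒  r_B = 8 − 4 = 4

rB=4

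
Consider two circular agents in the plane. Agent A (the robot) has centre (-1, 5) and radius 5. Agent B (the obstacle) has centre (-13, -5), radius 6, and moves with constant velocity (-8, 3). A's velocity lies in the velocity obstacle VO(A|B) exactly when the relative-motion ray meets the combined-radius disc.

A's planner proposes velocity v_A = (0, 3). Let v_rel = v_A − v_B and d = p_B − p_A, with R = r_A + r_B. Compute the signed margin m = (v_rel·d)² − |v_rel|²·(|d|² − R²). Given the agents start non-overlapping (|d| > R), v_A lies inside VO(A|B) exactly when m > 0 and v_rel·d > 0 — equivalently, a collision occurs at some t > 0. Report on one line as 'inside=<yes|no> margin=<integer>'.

d = (-12, -10),  |d|² = 244;  R = 5+6 = 11,  c = 244−11² = 123
v_rel = (8, 0),  |v_rel|² = 64;  v_rel·d = (8)·(-12) + (0)·(-10) = -96
64·t² + 192·t + 123 = 0  ⇒  m = (-96)² − 64·123 = 1344
m = 1344 > 0,  v_rel·d = -96 < 0  ⇒  outside

inside=no margin=1344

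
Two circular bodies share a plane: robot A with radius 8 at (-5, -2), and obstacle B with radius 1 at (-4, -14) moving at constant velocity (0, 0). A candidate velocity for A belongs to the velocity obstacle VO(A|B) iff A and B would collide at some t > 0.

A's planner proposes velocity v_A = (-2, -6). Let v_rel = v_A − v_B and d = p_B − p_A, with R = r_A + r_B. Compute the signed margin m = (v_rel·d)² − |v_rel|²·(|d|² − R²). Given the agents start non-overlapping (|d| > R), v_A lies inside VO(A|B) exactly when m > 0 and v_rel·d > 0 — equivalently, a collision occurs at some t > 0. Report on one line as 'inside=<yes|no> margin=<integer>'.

d = (1, -12),  |d|² = 145;  R = 8+1 = 9,  c = 145−9² = 64
v_rel = (-2, -6),  |v_rel|² = 40;  v_rel·d = (-2)·(1) + (-6)·(-12) = 70
40·t² − 140·t + 64 = 0  ⇒  m = 70² − 40·64 = 2340
m = 2340 > 0,  v_rel·d = 70 > 0  ⇒  inside

inside=yes margin=2340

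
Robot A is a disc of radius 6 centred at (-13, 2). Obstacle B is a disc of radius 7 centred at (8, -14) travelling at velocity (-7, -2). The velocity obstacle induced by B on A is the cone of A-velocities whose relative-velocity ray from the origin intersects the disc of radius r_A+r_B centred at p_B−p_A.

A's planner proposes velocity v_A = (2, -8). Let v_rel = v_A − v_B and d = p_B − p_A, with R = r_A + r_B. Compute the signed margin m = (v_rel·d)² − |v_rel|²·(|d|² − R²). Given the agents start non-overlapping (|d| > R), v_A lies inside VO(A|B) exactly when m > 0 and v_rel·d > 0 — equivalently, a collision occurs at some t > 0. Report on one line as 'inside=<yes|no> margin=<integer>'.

d = (21, -16),  |d|² = 697;  R = 6+7 = 13,  c = 697−13² = 528
v_rel = (9, -6),  |v_rel|² = 117;  v_rel·d = (9)·(21) + (-6)·(-16) = 285
117·t² − 570·t + 528 = 0  ⇒  m = 285² − 117·528 = 19449
m = 19449 > 0,  v_rel·d = 285 > 0  ⇒  inside

inside=yes margin=19449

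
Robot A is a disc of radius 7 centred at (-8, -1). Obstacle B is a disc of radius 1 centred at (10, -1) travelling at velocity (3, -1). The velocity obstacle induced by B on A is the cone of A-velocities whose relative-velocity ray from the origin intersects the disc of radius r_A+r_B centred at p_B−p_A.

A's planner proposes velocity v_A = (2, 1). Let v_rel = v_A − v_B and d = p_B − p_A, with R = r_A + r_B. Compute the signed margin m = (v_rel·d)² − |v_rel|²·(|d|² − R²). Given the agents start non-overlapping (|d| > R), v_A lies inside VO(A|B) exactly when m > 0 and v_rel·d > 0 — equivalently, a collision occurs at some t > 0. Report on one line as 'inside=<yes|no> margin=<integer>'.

d = (18, 0),  |d|² = 324;  R = 7+1 = 8,  c = 324−8² = 260
v_rel = (-1, 2),  |v_rel|² = 5;  v_rel·d = (-1)·(18) + (2)·(0) = -18
5·t² + 36·t + 260 = 0  ⇒  m = (-18)² − 5·260 = -976
m = -976 < 0,  v_rel·d = -18 < 0  ⇒  outside

inside=no margin=-976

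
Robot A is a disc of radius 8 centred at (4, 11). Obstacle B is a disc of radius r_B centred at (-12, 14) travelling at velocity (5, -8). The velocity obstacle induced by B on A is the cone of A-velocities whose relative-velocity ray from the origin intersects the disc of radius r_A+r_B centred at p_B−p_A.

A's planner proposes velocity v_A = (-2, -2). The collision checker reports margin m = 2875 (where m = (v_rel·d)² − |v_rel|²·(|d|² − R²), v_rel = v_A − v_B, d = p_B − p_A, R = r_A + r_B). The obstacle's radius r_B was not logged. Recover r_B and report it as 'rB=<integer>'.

m = 2875
d = (-16, 3);  v_rel = (-7, 6),  |v_rel|² = 85
v_rel×d = (-7)·(3) − (6)·(-16) = 75
since m = R²·85 − 75²:  R² = (5625 + 2875) / 85 = 100
R = √100 = 10  ⇒  r_B = 10 − 8 = 2

rB=2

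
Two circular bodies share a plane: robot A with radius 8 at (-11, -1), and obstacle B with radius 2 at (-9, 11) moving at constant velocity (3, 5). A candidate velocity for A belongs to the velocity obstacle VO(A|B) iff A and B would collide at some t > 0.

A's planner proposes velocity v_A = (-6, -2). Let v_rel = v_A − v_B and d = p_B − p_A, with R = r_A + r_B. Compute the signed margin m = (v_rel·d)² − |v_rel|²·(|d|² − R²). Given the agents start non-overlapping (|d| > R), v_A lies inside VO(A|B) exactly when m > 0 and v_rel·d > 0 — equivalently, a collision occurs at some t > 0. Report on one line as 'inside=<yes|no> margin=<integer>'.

d = (2, 12),  |d|² = 148;  R = 8+2 = 10,  c = 148−10² = 48
v_rel = (-9, -7),  |v_rel|² = 130;  v_rel·d = (-9)·(2) + (-7)·(12) = -102
130·t² + 204·t + 48 = 0  ⇒  m = (-102)² − 130·48 = 4164
m = 4164 > 0,  v_rel·d = -102 < 0  ⇒  outside

inside=no margin=4164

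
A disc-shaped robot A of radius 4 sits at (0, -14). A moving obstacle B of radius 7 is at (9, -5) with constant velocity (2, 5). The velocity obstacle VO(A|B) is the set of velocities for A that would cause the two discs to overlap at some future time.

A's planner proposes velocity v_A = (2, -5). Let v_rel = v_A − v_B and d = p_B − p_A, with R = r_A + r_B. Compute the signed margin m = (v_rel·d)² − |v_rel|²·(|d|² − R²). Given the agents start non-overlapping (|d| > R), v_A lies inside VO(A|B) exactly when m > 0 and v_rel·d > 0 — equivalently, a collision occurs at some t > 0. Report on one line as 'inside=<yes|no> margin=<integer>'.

d = (9, 9),  |d|² = 162;  R = 4+7 = 11,  c = 162−11² = 41
v_rel = (0, -10),  |v_rel|² = 100;  v_rel·d = (0)·(9) + (-10)·(9) = -90
100·t² + 180·t + 41 = 0  ⇒  m = (-90)² − 100·41 = 4000
m = 4000 > 0,  v_rel·d = -90 < 0  ⇒  outside

inside=no margin=4000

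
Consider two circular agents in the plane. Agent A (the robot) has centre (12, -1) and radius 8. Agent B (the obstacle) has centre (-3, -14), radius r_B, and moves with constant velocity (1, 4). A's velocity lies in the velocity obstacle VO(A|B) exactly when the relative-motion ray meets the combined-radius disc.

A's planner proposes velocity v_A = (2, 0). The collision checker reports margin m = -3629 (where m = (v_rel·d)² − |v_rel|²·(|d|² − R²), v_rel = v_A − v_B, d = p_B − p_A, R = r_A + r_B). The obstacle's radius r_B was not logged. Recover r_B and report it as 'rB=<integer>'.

m = -3629
d = (-15, -13);  v_rel = (1, -4),  |v_rel|² = 17
v_rel×d = (1)·(-13) − (-4)·(-15) = -73
since m = R²·17 − (-73)²:  R² = (5329 + -3629) / 17 = 100
R = √100 = 10  ⇒  r_B = 10 − 8 = 2

rB=2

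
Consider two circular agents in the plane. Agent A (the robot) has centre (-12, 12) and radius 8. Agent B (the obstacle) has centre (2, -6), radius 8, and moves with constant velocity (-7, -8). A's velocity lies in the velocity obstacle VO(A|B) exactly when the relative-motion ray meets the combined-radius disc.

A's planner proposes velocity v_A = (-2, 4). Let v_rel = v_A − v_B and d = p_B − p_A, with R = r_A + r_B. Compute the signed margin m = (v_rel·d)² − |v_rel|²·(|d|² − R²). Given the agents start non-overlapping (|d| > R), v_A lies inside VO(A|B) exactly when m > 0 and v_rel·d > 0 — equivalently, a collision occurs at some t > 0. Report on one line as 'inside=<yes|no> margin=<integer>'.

d = (14, -18),  |d|² = 520;  R = 8+8 = 16,  c = 520−16² = 264
v_rel = (5, 12),  |v_rel|² = 169;  v_rel·d = (5)·(14) + (12)·(-18) = -146
169·t² + 292·t + 264 = 0  ⇒  m = (-146)² − 169·264 = -23300
m = -23300 < 0,  v_rel·d = -146 < 0  ⇒  outside

inside=no margin=-23300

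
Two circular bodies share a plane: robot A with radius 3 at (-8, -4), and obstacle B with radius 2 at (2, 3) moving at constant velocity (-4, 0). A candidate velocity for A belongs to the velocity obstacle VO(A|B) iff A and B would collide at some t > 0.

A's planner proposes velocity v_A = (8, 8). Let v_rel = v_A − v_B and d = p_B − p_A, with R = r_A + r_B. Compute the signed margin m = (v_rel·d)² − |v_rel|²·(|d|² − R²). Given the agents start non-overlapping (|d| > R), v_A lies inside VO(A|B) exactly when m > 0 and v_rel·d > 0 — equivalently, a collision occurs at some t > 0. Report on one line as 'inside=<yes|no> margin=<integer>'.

d = (10, 7),  |d|² = 149;  R = 3+2 = 5,  c = 149−5² = 124
v_rel = (12, 8),  |v_rel|² = 208;  v_rel·d = (12)·(10) + (8)·(7) = 176
208·t² − 352·t + 124 = 0  ⇒  m = 176² − 208·124 = 5184
m = 5184 > 0,  v_rel·d = 176 > 0  ⇒  inside

inside=yes margin=5184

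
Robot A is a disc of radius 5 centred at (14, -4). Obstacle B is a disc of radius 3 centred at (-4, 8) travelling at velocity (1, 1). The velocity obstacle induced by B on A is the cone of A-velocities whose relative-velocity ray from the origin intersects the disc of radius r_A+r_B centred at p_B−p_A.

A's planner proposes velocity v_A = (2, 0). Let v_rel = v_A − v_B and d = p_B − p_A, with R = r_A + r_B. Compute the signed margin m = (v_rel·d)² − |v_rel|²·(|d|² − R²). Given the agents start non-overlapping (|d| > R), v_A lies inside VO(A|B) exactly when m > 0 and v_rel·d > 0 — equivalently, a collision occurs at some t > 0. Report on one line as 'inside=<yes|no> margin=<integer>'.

d = (-18, 12),  |d|² = 468;  R = 5+3 = 8,  c = 468−8² = 404
v_rel = (1, -1),  |v_rel|² = 2;  v_rel·d = (1)·(-18) + (-1)·(12) = -30
2·t² + 60·t + 404 = 0  ⇒  m = (-30)² − 2·404 = 92
m = 92 > 0,  v_rel·d = -30 < 0  ⇒  outside

inside=no margin=92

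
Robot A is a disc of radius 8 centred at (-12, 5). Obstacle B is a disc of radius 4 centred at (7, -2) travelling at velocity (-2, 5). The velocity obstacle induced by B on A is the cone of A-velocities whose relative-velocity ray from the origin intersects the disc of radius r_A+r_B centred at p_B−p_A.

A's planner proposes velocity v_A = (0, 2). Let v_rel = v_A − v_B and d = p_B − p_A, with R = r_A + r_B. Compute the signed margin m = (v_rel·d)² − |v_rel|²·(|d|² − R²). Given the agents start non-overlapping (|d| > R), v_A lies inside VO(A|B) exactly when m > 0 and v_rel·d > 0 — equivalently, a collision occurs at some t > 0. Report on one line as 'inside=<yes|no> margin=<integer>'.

d = (19, -7),  |d|² = 410;  R = 8+4 = 12,  c = 410−12² = 266
v_rel = (2, -3),  |v_rel|² = 13;  v_rel·d = (2)·(19) + (-3)·(-7) = 59
13·t² − 118·t + 266 = 0  ⇒  m = 59² − 13·266 = 23
m = 23 > 0,  v_rel·d = 59 > 0  ⇒  inside

inside=yes margin=23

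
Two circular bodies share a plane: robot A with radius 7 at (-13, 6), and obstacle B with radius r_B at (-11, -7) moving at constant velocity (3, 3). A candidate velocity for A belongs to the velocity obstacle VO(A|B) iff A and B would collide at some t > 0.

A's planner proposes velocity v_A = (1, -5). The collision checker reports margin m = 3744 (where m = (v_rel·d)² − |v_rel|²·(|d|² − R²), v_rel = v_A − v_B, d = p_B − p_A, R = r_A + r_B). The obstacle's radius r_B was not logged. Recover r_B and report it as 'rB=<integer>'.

m = 3744
d = (2, -13);  v_rel = (-2, -8),  |v_rel|² = 68
v_rel×d = (-2)·(-13) − (-8)·(2) = 42
since m = R²·68 − 42²:  R² = (1764 + 3744) / 68 = 81
R = √81 = 9  ⇒  r_B = 9 − 7 = 2

rB=2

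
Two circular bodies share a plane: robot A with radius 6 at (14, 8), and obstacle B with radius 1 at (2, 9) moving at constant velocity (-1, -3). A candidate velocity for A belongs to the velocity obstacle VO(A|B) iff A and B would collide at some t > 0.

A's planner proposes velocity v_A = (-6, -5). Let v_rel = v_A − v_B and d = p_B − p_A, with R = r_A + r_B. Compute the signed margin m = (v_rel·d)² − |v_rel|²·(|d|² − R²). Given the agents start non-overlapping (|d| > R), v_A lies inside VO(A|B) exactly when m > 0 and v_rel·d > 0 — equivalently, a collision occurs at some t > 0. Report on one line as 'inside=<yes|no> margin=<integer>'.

d = (-12, 1),  |d|² = 145;  R = 6+1 = 7,  c = 145−7² = 96
v_rel = (-5, -2),  |v_rel|² = 29;  v_rel·d = (-5)·(-12) + (-2)·(1) = 58
29·t² − 116·t + 96 = 0  ⇒  m = 58² − 29·96 = 580
m = 580 > 0,  v_rel·d = 58 > 0  ⇒  inside

inside=yes margin=580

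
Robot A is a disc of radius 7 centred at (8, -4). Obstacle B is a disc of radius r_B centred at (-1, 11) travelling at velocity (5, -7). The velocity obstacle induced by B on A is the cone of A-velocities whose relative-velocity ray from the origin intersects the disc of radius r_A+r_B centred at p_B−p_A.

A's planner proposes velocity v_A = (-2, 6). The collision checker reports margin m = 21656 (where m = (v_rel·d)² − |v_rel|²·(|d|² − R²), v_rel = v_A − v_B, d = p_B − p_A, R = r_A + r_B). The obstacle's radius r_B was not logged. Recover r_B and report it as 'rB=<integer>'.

m = 21656
d = (-9, 15);  v_rel = (-7, 13),  |v_rel|² = 218
v_rel×d = (-7)·(15) − (13)·(-9) = 12
since m = R²·218 − 12²:  R² = (144 + 21656) / 218 = 100
R = √100 = 10  ⇒  r_B = 10 − 7 = 3

rB=3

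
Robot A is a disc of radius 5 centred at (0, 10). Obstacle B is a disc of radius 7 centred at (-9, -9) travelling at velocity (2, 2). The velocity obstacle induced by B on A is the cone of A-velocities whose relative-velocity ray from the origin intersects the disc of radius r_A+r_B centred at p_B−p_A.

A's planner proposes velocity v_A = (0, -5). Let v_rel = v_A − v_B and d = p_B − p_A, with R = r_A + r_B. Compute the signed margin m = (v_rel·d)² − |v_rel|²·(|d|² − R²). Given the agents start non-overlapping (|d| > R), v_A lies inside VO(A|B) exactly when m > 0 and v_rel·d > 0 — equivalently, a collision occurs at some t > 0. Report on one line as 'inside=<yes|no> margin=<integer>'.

d = (-9, -19),  |d|² = 442;  R = 5+7 = 12,  c = 442−12² = 298
v_rel = (-2, -7),  |v_rel|² = 53;  v_rel·d = (-2)·(-9) + (-7)·(-19) = 151
53·t² − 302·t + 298 = 0  ⇒  m = 151² − 53·298 = 7007
m = 7007 > 0,  v_rel·d = 151 > 0  ⇒  inside

inside=yes margin=7007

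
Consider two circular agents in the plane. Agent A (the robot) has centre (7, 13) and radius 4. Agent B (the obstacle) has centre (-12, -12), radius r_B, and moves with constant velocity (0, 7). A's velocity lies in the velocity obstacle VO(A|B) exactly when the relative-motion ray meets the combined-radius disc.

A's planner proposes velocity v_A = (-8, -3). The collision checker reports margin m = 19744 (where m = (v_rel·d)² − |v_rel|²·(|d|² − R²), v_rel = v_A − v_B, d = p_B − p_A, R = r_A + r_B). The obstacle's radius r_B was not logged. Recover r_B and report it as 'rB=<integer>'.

m = 19744
d = (-19, -25);  v_rel = (-8, -10),  |v_rel|² = 164
v_rel×d = (-8)·(-25) − (-10)·(-19) = 10
since m = R²·164 − 10²:  R² = (100 + 19744) / 164 = 121
R = √121 = 11  ⇒  r_B = 11 − 4 = 7

rB=7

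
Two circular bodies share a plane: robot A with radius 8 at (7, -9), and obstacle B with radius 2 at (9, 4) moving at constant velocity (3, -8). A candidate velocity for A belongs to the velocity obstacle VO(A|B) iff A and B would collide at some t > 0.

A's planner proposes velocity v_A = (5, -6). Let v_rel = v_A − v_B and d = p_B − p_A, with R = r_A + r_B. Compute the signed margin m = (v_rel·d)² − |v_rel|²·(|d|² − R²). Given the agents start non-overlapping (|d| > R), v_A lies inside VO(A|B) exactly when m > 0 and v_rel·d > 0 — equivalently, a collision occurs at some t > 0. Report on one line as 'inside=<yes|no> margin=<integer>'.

d = (2, 13),  |d|² = 173;  R = 8+2 = 10,  c = 173−10² = 73
v_rel = (2, 2),  |v_rel|² = 8;  v_rel·d = (2)·(2) + (2)·(13) = 30
8·t² − 60·t + 73 = 0  ⇒  m = 30² − 8·73 = 316
m = 316 > 0,  v_rel·d = 30 > 0  ⇒  inside

inside=yes margin=316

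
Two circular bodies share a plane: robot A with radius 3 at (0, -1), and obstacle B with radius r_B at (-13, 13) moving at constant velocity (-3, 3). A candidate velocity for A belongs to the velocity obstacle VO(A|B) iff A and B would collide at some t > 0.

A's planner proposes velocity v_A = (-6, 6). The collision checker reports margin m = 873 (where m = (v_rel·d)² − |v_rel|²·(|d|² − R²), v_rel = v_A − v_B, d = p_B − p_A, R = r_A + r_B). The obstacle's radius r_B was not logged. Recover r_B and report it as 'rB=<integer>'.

m = 873
d = (-13, 14);  v_rel = (-3, 3),  |v_rel|² = 18
v_rel×d = (-3)·(14) − (3)·(-13) = -3
since m = R²·18 − (-3)²:  R² = (9 + 873) / 18 = 49
R = √49 = 7  ⇒  r_B = 7 − 3 = 4

rB=4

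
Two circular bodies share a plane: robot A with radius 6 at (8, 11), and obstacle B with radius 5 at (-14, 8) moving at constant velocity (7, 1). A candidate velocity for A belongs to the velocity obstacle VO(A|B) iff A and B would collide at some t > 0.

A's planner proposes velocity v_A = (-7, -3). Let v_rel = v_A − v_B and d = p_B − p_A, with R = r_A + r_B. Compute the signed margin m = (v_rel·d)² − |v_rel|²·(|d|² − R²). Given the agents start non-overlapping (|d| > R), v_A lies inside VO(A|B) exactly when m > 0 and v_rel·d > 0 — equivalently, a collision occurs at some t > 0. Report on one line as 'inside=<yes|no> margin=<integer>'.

d = (-22, -3),  |d|² = 493;  R = 6+5 = 11,  c = 493−11² = 372
v_rel = (-14, -4),  |v_rel|² = 212;  v_rel·d = (-14)·(-22) + (-4)·(-3) = 320
212·t² − 640·t + 372 = 0  ⇒  m = 320² − 212·372 = 23536
m = 23536 > 0,  v_rel·d = 320 > 0  ⇒  inside

inside=yes margin=23536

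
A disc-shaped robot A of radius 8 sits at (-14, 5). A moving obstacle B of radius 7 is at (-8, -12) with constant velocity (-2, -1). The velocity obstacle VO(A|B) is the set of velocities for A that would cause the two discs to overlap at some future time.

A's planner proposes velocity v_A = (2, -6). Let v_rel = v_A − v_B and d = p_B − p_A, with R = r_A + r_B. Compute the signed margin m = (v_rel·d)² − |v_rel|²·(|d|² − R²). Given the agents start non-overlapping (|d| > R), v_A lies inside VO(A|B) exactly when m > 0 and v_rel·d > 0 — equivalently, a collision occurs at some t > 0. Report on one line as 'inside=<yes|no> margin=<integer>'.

d = (6, -17),  |d|² = 325;  R = 8+7 = 15,  c = 325−15² = 100
v_rel = (4, -5),  |v_rel|² = 41;  v_rel·d = (4)·(6) + (-5)·(-17) = 109
41·t² − 218·t + 100 = 0  ⇒  m = 109² − 41·100 = 7781
m = 7781 > 0,  v_rel·d = 109 > 0  ⇒  inside

inside=yes margin=7781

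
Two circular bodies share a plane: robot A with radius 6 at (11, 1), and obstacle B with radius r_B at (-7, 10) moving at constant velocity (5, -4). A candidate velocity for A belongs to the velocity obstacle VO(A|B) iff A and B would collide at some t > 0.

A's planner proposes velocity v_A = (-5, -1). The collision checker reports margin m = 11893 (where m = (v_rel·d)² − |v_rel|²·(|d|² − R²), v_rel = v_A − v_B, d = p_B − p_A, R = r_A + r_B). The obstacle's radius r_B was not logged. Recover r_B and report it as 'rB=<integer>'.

m = 11893
d = (-18, 9);  v_rel = (-10, 3),  |v_rel|² = 109
v_rel×d = (-10)·(9) − (3)·(-18) = -36
since m = R²·109 − (-36)²:  R² = (1296 + 11893) / 109 = 121
R = √121 = 11  ⇒  r_B = 11 − 6 = 5

rB=5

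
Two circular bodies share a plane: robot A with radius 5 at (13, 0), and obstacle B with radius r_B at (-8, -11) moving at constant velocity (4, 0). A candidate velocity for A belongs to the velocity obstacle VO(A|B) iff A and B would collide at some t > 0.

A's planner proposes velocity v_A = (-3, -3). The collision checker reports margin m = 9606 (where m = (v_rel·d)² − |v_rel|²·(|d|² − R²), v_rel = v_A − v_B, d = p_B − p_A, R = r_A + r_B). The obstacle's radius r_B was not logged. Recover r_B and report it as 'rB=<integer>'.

m = 9606
d = (-21, -11);  v_rel = (-7, -3),  |v_rel|² = 58
v_rel×d = (-7)·(-11) − (-3)·(-21) = 14
since m = R²·58 − 14²:  R² = (196 + 9606) / 58 = 169
R = √169 = 13  ⇒  r_B = 13 − 5 = 8

rB=8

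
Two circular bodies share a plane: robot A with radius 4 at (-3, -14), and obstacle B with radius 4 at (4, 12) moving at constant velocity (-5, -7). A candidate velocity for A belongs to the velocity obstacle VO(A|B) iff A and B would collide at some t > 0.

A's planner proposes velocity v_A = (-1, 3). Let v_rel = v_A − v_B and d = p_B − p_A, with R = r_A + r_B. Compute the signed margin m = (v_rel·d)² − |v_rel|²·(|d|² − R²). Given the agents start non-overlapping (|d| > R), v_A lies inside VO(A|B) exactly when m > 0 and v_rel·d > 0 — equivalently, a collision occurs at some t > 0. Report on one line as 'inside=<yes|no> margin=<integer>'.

d = (7, 26),  |d|² = 725;  R = 4+4 = 8,  c = 725−8² = 661
v_rel = (4, 10),  |v_rel|² = 116;  v_rel·d = (4)·(7) + (10)·(26) = 288
116·t² − 576·t + 661 = 0  ⇒  m = 288² − 116·661 = 6268
m = 6268 > 0,  v_rel·d = 288 > 0  ⇒  inside

inside=yes margin=6268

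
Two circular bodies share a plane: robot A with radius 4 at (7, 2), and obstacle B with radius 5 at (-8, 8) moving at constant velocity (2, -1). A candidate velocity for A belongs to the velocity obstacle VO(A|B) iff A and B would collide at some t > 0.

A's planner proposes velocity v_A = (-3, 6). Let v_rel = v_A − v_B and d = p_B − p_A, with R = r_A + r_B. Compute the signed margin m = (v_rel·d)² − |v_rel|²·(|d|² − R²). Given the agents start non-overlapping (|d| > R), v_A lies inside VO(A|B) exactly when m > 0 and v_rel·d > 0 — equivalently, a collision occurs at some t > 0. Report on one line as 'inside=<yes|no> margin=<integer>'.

d = (-15, 6),  |d|² = 261;  R = 4+5 = 9,  c = 261−9² = 180
v_rel = (-5, 7),  |v_rel|² = 74;  v_rel·d = (-5)·(-15) + (7)·(6) = 117
74·t² − 234·t + 180 = 0  ⇒  m = 117² − 74·180 = 369
m = 369 > 0,  v_rel·d = 117 > 0  ⇒  inside

inside=yes margin=369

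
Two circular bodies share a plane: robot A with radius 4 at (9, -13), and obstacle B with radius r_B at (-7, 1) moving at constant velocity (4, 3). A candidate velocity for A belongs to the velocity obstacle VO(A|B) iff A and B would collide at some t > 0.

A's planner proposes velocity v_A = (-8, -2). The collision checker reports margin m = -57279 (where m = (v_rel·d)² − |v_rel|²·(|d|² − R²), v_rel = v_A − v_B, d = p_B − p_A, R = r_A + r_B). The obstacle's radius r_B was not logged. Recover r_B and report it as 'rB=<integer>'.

m = -57279
d = (-16, 14);  v_rel = (-12, -5),  |v_rel|² = 169
v_rel×d = (-12)·(14) − (-5)·(-16) = -248
since m = R²·169 − (-248)²:  R² = (61504 + -57279) / 169 = 25
R = √25 = 5  ⇒  r_B = 5 − 4 = 1

rB=1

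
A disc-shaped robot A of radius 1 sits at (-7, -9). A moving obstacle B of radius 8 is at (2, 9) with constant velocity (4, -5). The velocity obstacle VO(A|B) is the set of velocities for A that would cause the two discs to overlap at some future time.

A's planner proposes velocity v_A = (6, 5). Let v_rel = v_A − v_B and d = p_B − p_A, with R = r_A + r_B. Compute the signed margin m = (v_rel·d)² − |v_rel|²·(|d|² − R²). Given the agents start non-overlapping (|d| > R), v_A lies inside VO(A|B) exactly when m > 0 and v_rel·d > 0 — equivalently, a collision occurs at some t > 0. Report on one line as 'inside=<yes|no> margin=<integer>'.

d = (9, 18),  |d|² = 405;  R = 1+8 = 9,  c = 405−9² = 324
v_rel = (2, 10),  |v_rel|² = 104;  v_rel·d = (2)·(9) + (10)·(18) = 198
104·t² − 396·t + 324 = 0  ⇒  m = 198² − 104·324 = 5508
m = 5508 > 0,  v_rel·d = 198 > 0  ⇒  inside

inside=yes margin=5508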